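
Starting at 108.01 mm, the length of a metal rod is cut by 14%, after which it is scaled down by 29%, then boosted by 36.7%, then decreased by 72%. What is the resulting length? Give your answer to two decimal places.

25.24 mm

Each change multiplies by a factor: 0.86 × 0.71 × 1.367 × 0.28 = 0.233713256.
108.01 × 0.233713256 = 25.24336878056 ≈ 25.24.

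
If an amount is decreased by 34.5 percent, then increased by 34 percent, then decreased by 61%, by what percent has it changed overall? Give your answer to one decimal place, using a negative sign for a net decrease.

A 34.5% decrease multiplies by 0.655.
Then a 34% increase: 0.655 × 1.34 = 0.8777.
Then a 61% decrease: 0.8777 × 0.39 = 0.342303.
Overall factor 0.342303, i.e. -65.8%.

-65.8%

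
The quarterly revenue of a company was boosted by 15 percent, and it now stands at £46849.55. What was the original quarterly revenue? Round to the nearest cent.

£40738.74

The overall multiplier applied was 1.15.
So the original quarterly revenue was £46849.55 ÷ 1.15 ≈ £40738.74.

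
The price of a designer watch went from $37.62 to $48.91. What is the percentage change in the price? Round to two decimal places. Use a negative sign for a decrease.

30.01%

Change: $48.91 − $37.62 = $11.29.
Relative to the original: $11.29 ÷ $37.62 ≈ 30.01%.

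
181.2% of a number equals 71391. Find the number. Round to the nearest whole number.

39399

71391 ÷ 1.812 ≈ 39399.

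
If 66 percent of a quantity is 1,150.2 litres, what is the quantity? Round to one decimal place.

1,742.7 litres

1,150.2 litres ÷ 0.66 ≈ 1,742.7 litres.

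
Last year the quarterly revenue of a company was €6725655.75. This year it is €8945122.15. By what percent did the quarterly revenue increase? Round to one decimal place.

33.0%

Change: €8945122.15 − €6725655.75 = €2219466.40.
Relative to the original: €2219466.40 ÷ €6725655.75 ≈ 33.0%.
So the quarterly revenue increased by 33.0%.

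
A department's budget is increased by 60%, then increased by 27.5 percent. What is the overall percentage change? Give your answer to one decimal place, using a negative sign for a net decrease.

104.0%

A 60% increase multiplies by 1.6.
Then a 27.5% increase: 1.6 × 1.275 = 2.04.
Overall factor 2.04, i.e. 104.0%.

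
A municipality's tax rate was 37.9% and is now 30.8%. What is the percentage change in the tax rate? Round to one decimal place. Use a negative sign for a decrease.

The change is 30.8 − 37.9 = -7.1 percentage points.
Relative to the original 37.9%, that is -7.1 ÷ 37.9 ≈ -18.7%.

-18.7%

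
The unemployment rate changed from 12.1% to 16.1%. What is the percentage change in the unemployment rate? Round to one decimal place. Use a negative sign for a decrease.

33.1%

The change is 16.1 − 12.1 = 4.0 percentage points.
Relative to the original 12.1%, that is 4.0 ÷ 12.1 ≈ 33.1%.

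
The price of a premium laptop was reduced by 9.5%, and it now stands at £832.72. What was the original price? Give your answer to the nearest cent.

£920.13

The overall multiplier applied was 0.905.
So the original price was £832.72 ÷ 0.905 ≈ £920.13.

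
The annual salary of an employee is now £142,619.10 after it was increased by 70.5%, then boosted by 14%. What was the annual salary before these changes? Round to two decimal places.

The overall multiplier applied was 1.705 × 1.14 = 1.9437.
So the original annual salary was £142,619.10 ÷ 1.9437 ≈ £73,375.06.

£73,375.06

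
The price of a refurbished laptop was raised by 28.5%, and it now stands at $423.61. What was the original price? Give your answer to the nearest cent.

The overall multiplier applied was 1.285.
So the original price was $423.61 ÷ 1.285 ≈ $329.66.

$329.66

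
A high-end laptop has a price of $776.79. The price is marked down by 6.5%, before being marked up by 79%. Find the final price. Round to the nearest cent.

After the 6.5% decrease: $776.79 × 0.935 = $726.29865.
79% increase: $726.29865 × 1.79 = $1300.0745835 ≈ $1300.07.

$1300.07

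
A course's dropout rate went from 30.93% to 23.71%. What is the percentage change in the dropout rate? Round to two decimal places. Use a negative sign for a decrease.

The change is 23.71 − 30.93 = -7.22 percentage points.
Relative to the original 30.93%, that is -7.22 ÷ 30.93 ≈ -23.34%.

-23.34%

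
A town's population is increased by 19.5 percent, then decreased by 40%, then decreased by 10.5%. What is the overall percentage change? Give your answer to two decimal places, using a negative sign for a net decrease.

-35.83%

The combined multiplier is 1.195 × 0.6 × 0.895 = 0.641715.
That corresponds to a decrease of 35.83%.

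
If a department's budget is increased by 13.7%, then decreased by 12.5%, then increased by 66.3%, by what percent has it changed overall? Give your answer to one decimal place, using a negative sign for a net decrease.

65.4%

A 13.7% increase multiplies by 1.137.
Then a 12.5% decrease: 1.137 × 0.875 = 0.994875.
Then a 66.3% increase: 0.994875 × 1.663 = 1.654477125.
Overall factor 1.654477125, i.e. 65.4%.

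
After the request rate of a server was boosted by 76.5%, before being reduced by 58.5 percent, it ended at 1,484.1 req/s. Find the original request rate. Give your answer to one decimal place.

2,026.1 req/s

Undoing the 58.5% decrease: 1,484.1 ÷ 0.415 ≈ 3576.144578.
Undoing the 76.5% increase: 3576.144578 ÷ 1.765 ≈ 2,026.1 req/s.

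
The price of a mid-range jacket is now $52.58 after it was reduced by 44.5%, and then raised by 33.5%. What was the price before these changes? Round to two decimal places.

The overall multiplier applied was 0.555 × 1.335 = 0.740925.
So the original price was $52.58 ÷ 0.740925 ≈ $70.97.

$70.97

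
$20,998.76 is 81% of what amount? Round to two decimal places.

$20,998.76 ÷ 0.81 ≈ $25,924.40.

$25,924.40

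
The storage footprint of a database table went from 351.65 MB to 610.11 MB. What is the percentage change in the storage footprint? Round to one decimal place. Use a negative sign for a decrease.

73.5%

Change: 610.11 − 351.65 = 258.46.
Relative to the original: 258.46 ÷ 351.65 ≈ 73.5%.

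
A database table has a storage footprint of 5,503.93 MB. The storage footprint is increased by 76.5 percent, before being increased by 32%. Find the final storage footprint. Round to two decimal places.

Each change multiplies by a factor: 1.765 × 1.32 = 2.3298.
5,503.93 × 2.3298 = 12823.056114 ≈ 12,823.06.

12,823.06 MB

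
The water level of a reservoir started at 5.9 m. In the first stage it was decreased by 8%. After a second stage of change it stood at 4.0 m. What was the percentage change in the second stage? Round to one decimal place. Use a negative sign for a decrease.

-26.3%

After the first stage: 5.9 × 0.92 = 5.428.
Second-stage multiplier: 4.0 ÷ 5.428 ≈ 0.73692.
That is a change of -26.3%.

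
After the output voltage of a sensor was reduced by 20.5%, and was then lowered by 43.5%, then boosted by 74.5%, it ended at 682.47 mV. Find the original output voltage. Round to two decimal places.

The overall multiplier applied was 0.795 × 0.565 × 1.745 = 0.783810375.
So the original output voltage was 682.47 ÷ 0.783810375 ≈ 870.71 mV.

870.71 mV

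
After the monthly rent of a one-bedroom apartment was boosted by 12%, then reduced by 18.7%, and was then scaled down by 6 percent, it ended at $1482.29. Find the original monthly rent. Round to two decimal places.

$1731.80

The overall multiplier applied was 1.12 × 0.813 × 0.94 = 0.8559264.
So the original monthly rent was $1482.29 ÷ 0.8559264 ≈ $1731.80.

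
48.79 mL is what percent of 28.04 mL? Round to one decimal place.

48.79 mL ÷ 28.04 mL ≈ 174.0%.

174.0%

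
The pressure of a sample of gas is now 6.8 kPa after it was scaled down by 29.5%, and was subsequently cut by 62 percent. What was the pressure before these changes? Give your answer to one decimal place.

Undoing the 62% decrease: 6.8 ÷ 0.38 ≈ 17.894737.
Undoing the 29.5% decrease: 17.894737 ÷ 0.705 ≈ 25.4 kPa.

25.4 kPa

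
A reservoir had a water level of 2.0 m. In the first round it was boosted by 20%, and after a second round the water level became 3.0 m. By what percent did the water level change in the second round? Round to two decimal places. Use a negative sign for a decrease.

25.00%

After the first round: 2.0 × 1.2 = 2.4.
Second-round multiplier: 3.0 ÷ 2.4 ≈ 1.25.
That is a change of 25.00%.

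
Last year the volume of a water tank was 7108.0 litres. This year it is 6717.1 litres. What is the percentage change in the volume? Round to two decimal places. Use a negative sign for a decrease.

Change: 6717.1 − 7108.0 = -390.9.
Relative to the original: -390.9 ÷ 7108.0 ≈ -5.50%.

-5.50%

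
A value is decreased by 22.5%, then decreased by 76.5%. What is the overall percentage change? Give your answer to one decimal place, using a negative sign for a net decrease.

-81.8%

The combined multiplier is 0.775 × 0.235 = 0.182125.
That corresponds to a decrease of 81.8%.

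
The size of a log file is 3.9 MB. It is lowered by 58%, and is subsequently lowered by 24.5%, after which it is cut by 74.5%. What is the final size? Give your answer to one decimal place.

Each change multiplies by a factor: 0.42 × 0.755 × 0.255 = 0.0808605.
3.9 × 0.0808605 = 0.31535595 ≈ 0.3.

0.3 MB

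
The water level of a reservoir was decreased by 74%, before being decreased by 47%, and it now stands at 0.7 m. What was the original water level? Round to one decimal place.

5.1 m

The overall multiplier applied was 0.26 × 0.53 = 0.1378.
So the original water level was 0.7 ÷ 0.1378 ≈ 5.1 m.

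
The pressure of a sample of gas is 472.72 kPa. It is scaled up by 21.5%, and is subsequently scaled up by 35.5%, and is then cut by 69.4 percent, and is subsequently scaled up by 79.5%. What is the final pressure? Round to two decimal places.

Apply the 21.5% increase: 472.72 × 1.215 = 574.3548.
35.5% increase: 574.3548 × 1.355 = 778.250754.
Apply the 69.4% decrease: 778.250754 × 0.306 = 238.144730724.
After the 79.5% increase: 238.144730724 × 1.795 = 427.46979164958 ≈ 427.47.

427.47 kPa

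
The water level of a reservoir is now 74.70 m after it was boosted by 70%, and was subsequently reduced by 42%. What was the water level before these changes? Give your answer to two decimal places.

The overall multiplier applied was 1.7 × 0.58 = 0.986.
So the original water level was 74.70 ÷ 0.986 ≈ 75.76 m.

75.76 m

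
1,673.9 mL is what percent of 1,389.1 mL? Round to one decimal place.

120.5%

1,673.9 mL ÷ 1,389.1 mL ≈ 120.5%.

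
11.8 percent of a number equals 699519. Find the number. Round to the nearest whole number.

5928127

699519 ÷ 0.118 ≈ 5928127.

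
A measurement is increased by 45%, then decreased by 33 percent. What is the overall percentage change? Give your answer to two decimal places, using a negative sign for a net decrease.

-2.85%

The combined multiplier is 1.45 × 0.67 = 0.9715.
That corresponds to a decrease of 2.85%.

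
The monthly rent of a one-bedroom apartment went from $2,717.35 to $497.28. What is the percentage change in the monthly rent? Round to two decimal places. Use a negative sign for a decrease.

-81.70%

Change: $497.28 − $2,717.35 = -$2,220.07.
Relative to the original: -$2,220.07 ÷ $2,717.35 ≈ -81.70%.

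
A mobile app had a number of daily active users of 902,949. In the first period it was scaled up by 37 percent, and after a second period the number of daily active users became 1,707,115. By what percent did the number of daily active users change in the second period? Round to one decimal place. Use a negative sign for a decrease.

After the first period: 902,949 × 1.37 = 1237040.13.
Second-period multiplier: 1,707,115 ÷ 1237040.13 ≈ 1.38.
That is a change of 38.0%.

38.0%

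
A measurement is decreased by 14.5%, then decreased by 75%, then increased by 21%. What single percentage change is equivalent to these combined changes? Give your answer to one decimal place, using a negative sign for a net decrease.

-74.1%

The combined multiplier is 0.855 × 0.25 × 1.21 = 0.2586375.
That corresponds to a decrease of 74.1%.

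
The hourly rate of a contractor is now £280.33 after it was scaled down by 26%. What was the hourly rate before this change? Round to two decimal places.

The overall multiplier applied was 0.74.
So the original hourly rate was £280.33 ÷ 0.74 ≈ £378.82.

£378.82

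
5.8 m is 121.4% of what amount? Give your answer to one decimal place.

5.8 m ÷ 1.214 ≈ 4.8 m.

4.8 m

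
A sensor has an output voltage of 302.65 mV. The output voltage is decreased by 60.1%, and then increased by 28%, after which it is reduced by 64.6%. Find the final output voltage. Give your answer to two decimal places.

Apply the 60.1% decrease: 302.65 × 0.399 = 120.75735.
28% increase: 120.75735 × 1.28 = 154.569408.
64.6% decrease: 154.569408 × 0.354 = 54.717570432 ≈ 54.72.

54.72 mV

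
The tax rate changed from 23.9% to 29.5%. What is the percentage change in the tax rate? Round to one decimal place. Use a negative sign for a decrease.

The change is 29.5 − 23.9 = 5.6 percentage points.
Relative to the original 23.9%, that is 5.6 ÷ 23.9 ≈ 23.4%.

23.4%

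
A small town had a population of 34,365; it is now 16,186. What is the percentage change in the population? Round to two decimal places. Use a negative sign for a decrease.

Change: 16,186 − 34,365 = -18,179.
Relative to the original: -18,179 ÷ 34,365 ≈ -52.90%.

-52.90%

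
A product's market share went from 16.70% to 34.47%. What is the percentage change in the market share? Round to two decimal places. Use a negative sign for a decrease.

106.41%

The change is 34.47 − 16.70 = 17.77 percentage points.
Relative to the original 16.70%, that is 17.77 ÷ 16.70 ≈ 106.41%.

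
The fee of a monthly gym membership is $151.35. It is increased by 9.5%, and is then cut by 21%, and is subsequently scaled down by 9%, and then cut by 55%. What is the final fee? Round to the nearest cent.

$53.61

Apply the 9.5% increase: $151.35 × 1.095 = $165.72825.
Apply the 21% decrease: $165.72825 × 0.79 = $130.9253175.
9% decrease: $130.9253175 × 0.91 = $119.142038925.
Apply the 55% decrease: $119.142038925 × 0.45 = $53.61391751625 ≈ $53.61.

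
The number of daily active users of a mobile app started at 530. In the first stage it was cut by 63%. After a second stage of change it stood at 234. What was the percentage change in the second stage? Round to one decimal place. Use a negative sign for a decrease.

19.3%

After the first stage: 530 × 0.37 = 196.1.
Second-stage multiplier: 234 ÷ 196.1 ≈ 1.19327.
That is a change of 19.3%.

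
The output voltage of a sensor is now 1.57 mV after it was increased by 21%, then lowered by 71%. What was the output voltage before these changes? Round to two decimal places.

4.47 mV

The overall multiplier applied was 1.21 × 0.29 = 0.3509.
So the original output voltage was 1.57 ÷ 0.3509 ≈ 4.47 mV.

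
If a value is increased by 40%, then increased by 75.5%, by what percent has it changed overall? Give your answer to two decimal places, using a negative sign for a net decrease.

145.70%

A 40% increase multiplies by 1.4.
Then a 75.5% increase: 1.4 × 1.755 = 2.457.
Overall factor 2.457, i.e. 145.70%.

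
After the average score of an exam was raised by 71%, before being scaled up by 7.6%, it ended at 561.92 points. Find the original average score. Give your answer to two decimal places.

305.40 points

Undoing the 7.6% increase: 561.92 ÷ 1.076 ≈ 522.230483.
Undoing the 71% increase: 522.230483 ÷ 1.71 ≈ 305.40 points.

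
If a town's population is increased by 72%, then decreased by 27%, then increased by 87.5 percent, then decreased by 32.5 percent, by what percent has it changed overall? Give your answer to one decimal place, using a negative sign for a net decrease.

The combined multiplier is 1.72 × 0.73 × 1.875 × 0.675 = 1.58911875.
That corresponds to an increase of 58.9%.

58.9%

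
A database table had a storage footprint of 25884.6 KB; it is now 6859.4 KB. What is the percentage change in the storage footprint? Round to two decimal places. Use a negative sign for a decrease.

Change: 6859.4 − 25884.6 = -19025.2.
Relative to the original: -19025.2 ÷ 25884.6 ≈ -73.50%.

-73.50%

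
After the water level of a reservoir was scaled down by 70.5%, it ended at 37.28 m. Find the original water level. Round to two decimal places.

126.37 m

The overall multiplier applied was 0.295.
So the original water level was 37.28 ÷ 0.295 ≈ 126.37 m.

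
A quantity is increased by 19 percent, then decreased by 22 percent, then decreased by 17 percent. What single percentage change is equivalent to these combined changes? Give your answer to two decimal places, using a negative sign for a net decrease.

A 19% increase multiplies by 1.19.
Then a 22% decrease: 1.19 × 0.78 = 0.9282.
Then a 17% decrease: 0.9282 × 0.83 = 0.770406.
Overall factor 0.770406, i.e. -22.96%.

-22.96%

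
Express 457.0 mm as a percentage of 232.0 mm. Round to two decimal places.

196.98%

457.0 mm ÷ 232.0 mm ≈ 196.98%.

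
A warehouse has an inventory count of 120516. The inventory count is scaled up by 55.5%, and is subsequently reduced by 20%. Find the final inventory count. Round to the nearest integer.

Each change multiplies by a factor: 1.555 × 0.8 = 1.244.
120516 × 1.244 = 149921.904 ≈ 149922.

149922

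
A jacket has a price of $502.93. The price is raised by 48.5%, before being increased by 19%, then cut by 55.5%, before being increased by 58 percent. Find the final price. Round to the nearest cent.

Each change multiplies by a factor: 1.485 × 1.19 × 0.445 × 1.58 = 1.242483165.
$502.93 × 1.242483165 = $624.88205817345 ≈ $624.88.

$624.88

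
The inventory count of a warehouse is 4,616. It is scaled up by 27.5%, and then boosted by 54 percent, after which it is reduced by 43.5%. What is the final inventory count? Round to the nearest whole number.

Each change multiplies by a factor: 1.275 × 1.54 × 0.565 = 1.1093775.
4,616 × 1.1093775 = 5120.88654 ≈ 5,121.

5,121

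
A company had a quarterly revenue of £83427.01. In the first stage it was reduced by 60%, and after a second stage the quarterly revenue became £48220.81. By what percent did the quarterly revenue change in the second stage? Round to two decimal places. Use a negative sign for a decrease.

After the first stage: £83427.01 × 0.4 = £33370.804.
Second-stage multiplier: £48220.81 ÷ £33370.804 ≈ 1.445.
That is a change of 44.50%.

44.50%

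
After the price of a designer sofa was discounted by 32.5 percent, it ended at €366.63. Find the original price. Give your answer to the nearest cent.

The overall multiplier applied was 0.675.
So the original price was €366.63 ÷ 0.675 ≈ €543.16.

€543.16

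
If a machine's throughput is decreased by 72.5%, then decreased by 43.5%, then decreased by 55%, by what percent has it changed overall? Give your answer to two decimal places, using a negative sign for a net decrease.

-93.01%

The combined multiplier is 0.275 × 0.565 × 0.45 = 0.06991875.
That corresponds to a decrease of 93.01%.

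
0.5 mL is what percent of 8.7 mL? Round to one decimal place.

5.7%

0.5 mL ÷ 8.7 mL ≈ 5.7%.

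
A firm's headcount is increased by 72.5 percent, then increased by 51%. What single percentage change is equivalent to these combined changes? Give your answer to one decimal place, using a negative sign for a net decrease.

A 72.5% increase multiplies by 1.725.
Then a 51% increase: 1.725 × 1.51 = 2.60475.
Overall factor 2.60475, i.e. 160.5%.

160.5%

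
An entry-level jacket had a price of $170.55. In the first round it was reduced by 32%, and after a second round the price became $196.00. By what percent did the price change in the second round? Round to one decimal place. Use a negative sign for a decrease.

69.0%

After the first round: $170.55 × 0.68 = $115.974.
Second-round multiplier: $196.00 ÷ $115.974 ≈ 1.69003.
That is a change of 69.0%.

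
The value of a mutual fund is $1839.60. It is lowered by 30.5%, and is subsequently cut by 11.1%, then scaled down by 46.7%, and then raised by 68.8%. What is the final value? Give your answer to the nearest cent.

$1022.61

Each change multiplies by a factor: 0.695 × 0.889 × 0.533 × 1.688 = 0.55588661492.
$1839.60 × 0.55588661492 = $1022.609016806832 ≈ $1022.61.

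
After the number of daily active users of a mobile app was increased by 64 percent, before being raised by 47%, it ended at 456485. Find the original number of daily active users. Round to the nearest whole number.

Undoing the 47% increase: 456485 ÷ 1.47 ≈ 310534.013605.
Undoing the 64% increase: 310534.013605 ÷ 1.64 ≈ 189350.

189350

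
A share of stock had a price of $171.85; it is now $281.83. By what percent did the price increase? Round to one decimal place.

64.0%

Change: $281.83 − $171.85 = $109.98.
Relative to the original: $109.98 ÷ $171.85 ≈ 64.0%.
So the price increased by 64.0%.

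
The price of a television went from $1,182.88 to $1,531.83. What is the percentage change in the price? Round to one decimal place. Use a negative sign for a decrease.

29.5%

Change: $1,531.83 − $1,182.88 = $348.95.
Relative to the original: $348.95 ÷ $1,182.88 ≈ 29.5%.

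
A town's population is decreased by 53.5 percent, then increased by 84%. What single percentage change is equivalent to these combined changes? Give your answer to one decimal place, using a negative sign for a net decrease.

-14.4%

The combined multiplier is 0.465 × 1.84 = 0.8556.
That corresponds to a decrease of 14.4%.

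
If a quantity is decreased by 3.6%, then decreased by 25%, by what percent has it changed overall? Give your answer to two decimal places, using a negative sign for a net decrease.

A 3.6% decrease multiplies by 0.964.
Then a 25% decrease: 0.964 × 0.75 = 0.723.
Overall factor 0.723, i.e. -27.70%.

-27.70%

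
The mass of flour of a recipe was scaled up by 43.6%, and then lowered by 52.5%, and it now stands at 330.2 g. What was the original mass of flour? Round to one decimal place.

The overall multiplier applied was 1.436 × 0.475 = 0.6821.
So the original mass of flour was 330.2 ÷ 0.6821 ≈ 484.1 g.

484.1 g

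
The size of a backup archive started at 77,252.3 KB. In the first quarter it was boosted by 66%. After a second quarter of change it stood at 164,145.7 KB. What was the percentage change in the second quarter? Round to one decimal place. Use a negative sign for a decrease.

28.0%

After the first quarter: 77,252.3 × 1.66 = 128238.818.
Second-quarter multiplier: 164,145.7 ÷ 128238.818 ≈ 1.28.
That is a change of 28.0%.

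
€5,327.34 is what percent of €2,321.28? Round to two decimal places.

€5,327.34 ÷ €2,321.28 ≈ 229.50%.

229.50%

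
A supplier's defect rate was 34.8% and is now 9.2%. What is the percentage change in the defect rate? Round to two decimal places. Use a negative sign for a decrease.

-73.56%

The change is 9.2 − 34.8 = -25.6 percentage points.
Relative to the original 34.8%, that is -25.6 ÷ 34.8 ≈ -73.56%.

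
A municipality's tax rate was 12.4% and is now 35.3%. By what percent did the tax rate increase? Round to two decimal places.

The change is 35.3 − 12.4 = 22.9 percentage points.
Relative to the original 12.4%, that is 22.9 ÷ 12.4 ≈ 184.68%.
So the tax rate rose by 184.68%.

184.68%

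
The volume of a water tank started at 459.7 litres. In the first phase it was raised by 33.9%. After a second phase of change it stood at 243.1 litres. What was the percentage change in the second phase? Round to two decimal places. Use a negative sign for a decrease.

-60.51%

After the first phase: 459.7 × 1.339 = 615.5383.
Second-phase multiplier: 243.1 ÷ 615.5383 ≈ 0.394939.
That is a change of -60.51%.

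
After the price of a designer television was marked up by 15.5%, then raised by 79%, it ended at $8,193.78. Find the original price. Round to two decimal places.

Undoing the 79% increase: $8,193.78 ÷ 1.79 ≈ $4577.530726.
Undoing the 15.5% increase: $4577.530726 ÷ 1.155 ≈ $3,963.23.

$3,963.23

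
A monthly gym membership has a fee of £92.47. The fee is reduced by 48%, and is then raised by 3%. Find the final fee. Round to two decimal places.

£49.53

Each change multiplies by a factor: 0.52 × 1.03 = 0.5356.
£92.47 × 0.5356 = £49.526932 ≈ £49.53.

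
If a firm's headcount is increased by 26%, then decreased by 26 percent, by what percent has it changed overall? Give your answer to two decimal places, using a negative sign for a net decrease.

The combined multiplier is 1.26 × 0.74 = 0.9324.
That corresponds to a decrease of 6.76%.

-6.76%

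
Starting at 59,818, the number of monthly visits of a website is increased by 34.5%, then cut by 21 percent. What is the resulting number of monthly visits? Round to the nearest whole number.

63,560

After the 34.5% increase: 59,818 × 1.345 = 80455.21.
Apply the 21% decrease: 80455.21 × 0.79 = 63559.6159 ≈ 63,560.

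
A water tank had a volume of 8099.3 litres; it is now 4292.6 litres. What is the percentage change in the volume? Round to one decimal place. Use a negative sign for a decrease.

-47.0%

Change: 4292.6 − 8099.3 = -3806.7.
Relative to the original: -3806.7 ÷ 8099.3 ≈ -47.0%.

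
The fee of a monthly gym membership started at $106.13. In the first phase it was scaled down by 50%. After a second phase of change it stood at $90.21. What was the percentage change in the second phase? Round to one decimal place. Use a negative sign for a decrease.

70.0%

After the first phase: $106.13 × 0.5 = $53.065.
Second-phase multiplier: $90.21 ÷ $53.065 ≈ 1.69999.
That is a change of 70.0%.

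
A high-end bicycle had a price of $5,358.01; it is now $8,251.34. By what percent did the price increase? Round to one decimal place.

Change: $8,251.34 − $5,358.01 = $2,893.33.
Relative to the original: $2,893.33 ÷ $5,358.01 ≈ 54.0%.
So the price increased by 54.0%.

54.0%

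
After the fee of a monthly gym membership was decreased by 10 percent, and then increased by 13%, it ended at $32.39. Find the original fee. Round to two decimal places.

Undoing the 13% increase: $32.39 ÷ 1.13 ≈ $28.663717.
Undoing the 10% decrease: $28.663717 ÷ 0.9 ≈ $31.85.

$31.85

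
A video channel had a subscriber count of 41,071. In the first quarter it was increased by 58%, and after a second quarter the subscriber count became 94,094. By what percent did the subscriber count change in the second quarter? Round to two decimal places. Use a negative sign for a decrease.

After the first quarter: 41,071 × 1.58 = 64892.18.
Second-quarter multiplier: 94,094 ÷ 64892.18 ≈ 1.450005.
That is a change of 45.00%.

45.00%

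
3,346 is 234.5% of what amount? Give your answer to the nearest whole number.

1,427

3,346 ÷ 2.345 ≈ 1,427.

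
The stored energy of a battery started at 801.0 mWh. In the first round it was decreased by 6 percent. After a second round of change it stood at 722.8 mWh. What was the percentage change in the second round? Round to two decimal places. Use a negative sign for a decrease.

-4.00%

After the first round: 801.0 × 0.94 = 752.94.
Second-round multiplier: 722.8 ÷ 752.94 ≈ 0.95997.
That is a change of -4.00%.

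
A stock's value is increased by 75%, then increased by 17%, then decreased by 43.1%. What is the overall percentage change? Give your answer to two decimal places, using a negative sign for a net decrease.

A 75% increase multiplies by 1.75.
Then a 17% increase: 1.75 × 1.17 = 2.0475.
Then a 43.1% decrease: 2.0475 × 0.569 = 1.1650275.
Overall factor 1.1650275, i.e. 16.50%.

16.50%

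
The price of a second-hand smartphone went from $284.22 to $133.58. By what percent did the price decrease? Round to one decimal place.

53.0%

Change: $133.58 − $284.22 = -$150.64.
Relative to the original: -$150.64 ÷ $284.22 ≈ -53.0%.
So the price decreased by 53.0%.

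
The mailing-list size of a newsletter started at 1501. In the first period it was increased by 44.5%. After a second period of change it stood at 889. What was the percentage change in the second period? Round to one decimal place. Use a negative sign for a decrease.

After the first period: 1501 × 1.445 = 2168.945.
Second-period multiplier: 889 ÷ 2168.945 ≈ 0.40988.
That is a change of -59.0%.

-59.0%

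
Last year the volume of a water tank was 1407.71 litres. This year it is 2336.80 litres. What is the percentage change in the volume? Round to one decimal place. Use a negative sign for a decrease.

Change: 2336.80 − 1407.71 = 929.09.
Relative to the original: 929.09 ÷ 1407.71 ≈ 66.0%.

66.0%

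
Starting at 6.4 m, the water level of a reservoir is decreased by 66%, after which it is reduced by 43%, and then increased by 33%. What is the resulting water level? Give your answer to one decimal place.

After the 66% decrease: 6.4 × 0.34 = 2.176.
Apply the 43% decrease: 2.176 × 0.57 = 1.24032.
After the 33% increase: 1.24032 × 1.33 = 1.6496256 ≈ 1.6.

1.6 m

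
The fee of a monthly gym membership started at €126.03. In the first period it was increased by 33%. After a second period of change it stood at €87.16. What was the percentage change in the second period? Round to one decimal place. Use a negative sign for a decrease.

-48.0%

After the first period: €126.03 × 1.33 = €167.6199.
Second-period multiplier: €87.16 ÷ €167.6199 ≈ 0.51999.
That is a change of -48.0%.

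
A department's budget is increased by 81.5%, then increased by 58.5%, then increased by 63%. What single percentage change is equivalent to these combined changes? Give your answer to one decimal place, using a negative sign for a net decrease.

An 81.5% increase multiplies by 1.815.
Then a 58.5% increase: 1.815 × 1.585 = 2.876775.
Then a 63% increase: 2.876775 × 1.63 = 4.68914325.
Overall factor 4.68914325, i.e. 368.9%.

368.9%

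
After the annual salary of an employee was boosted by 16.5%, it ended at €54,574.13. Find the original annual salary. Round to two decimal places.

The overall multiplier applied was 1.165.
So the original annual salary was €54,574.13 ÷ 1.165 ≈ €46,844.75.

€46,844.75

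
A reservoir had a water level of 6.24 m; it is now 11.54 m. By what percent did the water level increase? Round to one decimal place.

Change: 11.54 − 6.24 = 5.30.
Relative to the original: 5.30 ÷ 6.24 ≈ 84.9%.
So the water level increased by 84.9%.

84.9%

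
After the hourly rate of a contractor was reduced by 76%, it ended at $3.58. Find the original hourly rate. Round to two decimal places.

$14.92

The overall multiplier applied was 0.24.
So the original hourly rate was $3.58 ÷ 0.24 ≈ $14.92.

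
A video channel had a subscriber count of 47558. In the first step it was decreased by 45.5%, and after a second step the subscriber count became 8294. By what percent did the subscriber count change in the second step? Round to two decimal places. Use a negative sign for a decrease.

After the first step: 47558 × 0.545 = 25919.11.
Second-step multiplier: 8294 ÷ 25919.11 ≈ 0.319996.
That is a change of -68.00%.

-68.00%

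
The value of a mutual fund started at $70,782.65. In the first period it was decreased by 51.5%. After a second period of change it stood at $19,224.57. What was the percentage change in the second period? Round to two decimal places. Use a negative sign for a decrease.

-44.00%

After the first period: $70,782.65 × 0.485 = $34329.58525.
Second-period multiplier: $19,224.57 ÷ $34329.58525 ≈ 0.56.
That is a change of -44.00%.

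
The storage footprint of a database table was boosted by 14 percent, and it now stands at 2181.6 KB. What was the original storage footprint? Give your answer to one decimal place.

1913.7 KB

The overall multiplier applied was 1.14.
So the original storage footprint was 2181.6 ÷ 1.14 ≈ 1913.7 KB.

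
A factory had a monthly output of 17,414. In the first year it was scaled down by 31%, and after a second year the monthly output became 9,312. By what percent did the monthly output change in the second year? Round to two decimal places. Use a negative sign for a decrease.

After the first year: 17,414 × 0.69 = 12015.66.
Second-year multiplier: 9,312 ÷ 12015.66 ≈ 0.774989.
That is a change of -22.50%.

-22.50%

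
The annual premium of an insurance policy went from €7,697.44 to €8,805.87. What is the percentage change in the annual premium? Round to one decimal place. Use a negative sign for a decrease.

14.4%

Change: €8,805.87 − €7,697.44 = €1,108.43.
Relative to the original: €1,108.43 ÷ €7,697.44 ≈ 14.4%.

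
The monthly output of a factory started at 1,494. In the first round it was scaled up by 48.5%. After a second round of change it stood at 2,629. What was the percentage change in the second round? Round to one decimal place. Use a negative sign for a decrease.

18.5%

After the first round: 1,494 × 1.485 = 2218.59.
Second-round multiplier: 2,629 ÷ 2218.59 ≈ 1.18499.
That is a change of 18.5%.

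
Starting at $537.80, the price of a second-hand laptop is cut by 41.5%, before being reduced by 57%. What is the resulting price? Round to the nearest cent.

Apply the 41.5% decrease: $537.80 × 0.585 = $314.613.
Apply the 57% decrease: $314.613 × 0.43 = $135.28359 ≈ $135.28.

$135.28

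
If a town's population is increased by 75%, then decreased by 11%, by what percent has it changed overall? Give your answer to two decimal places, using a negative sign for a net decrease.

A 75% increase multiplies by 1.75.
Then an 11% decrease: 1.75 × 0.89 = 1.5575.
Overall factor 1.5575, i.e. 55.75%.

55.75%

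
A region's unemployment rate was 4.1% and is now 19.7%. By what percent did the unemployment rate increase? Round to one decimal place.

380.5%

The change is 19.7 − 4.1 = 15.6 percentage points.
Relative to the original 4.1%, that is 15.6 ÷ 4.1 ≈ 380.5%.
So the unemployment rate rose by 380.5%.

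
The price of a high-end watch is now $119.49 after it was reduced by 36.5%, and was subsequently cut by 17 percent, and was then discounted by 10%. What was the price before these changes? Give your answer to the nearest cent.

$251.91

Undoing the 10% decrease: $119.49 ÷ 0.9 ≈ $132.766667.
Undoing the 17% decrease: $132.766667 ÷ 0.83 ≈ $159.95984.
Undoing the 36.5% decrease: $159.95984 ÷ 0.635 ≈ $251.91.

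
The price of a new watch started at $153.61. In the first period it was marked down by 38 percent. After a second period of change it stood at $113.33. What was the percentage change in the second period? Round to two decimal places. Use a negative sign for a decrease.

After the first period: $153.61 × 0.62 = $95.2382.
Second-period multiplier: $113.33 ÷ $95.2382 ≈ 1.189964.
That is a change of 19.00%.

19.00%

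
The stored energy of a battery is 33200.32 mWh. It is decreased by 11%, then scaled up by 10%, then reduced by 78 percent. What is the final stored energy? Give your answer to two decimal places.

Each change multiplies by a factor: 0.89 × 1.1 × 0.22 = 0.21538.
33200.32 × 0.21538 = 7150.6849216 ≈ 7150.68.

7150.68 mWh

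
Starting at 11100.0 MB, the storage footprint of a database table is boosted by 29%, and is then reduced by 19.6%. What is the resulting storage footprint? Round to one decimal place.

Each change multiplies by a factor: 1.29 × 0.804 = 1.03716.
11100.0 × 1.03716 = 11512.476 ≈ 11512.5.

11512.5 MB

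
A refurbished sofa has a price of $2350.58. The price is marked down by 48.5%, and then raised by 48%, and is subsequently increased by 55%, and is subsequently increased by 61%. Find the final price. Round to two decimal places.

48.5% decrease: $2350.58 × 0.515 = $1210.5487.
Apply the 48% increase: $1210.5487 × 1.48 = $1791.612076.
55% increase: $1791.612076 × 1.55 = $2776.9987178.
Apply the 61% increase: $2776.9987178 × 1.61 = $4470.967935658 ≈ $4470.97.

$4470.97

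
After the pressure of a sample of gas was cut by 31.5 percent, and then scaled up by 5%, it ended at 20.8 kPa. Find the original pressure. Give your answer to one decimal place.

28.9 kPa

The overall multiplier applied was 0.685 × 1.05 = 0.71925.
So the original pressure was 20.8 ÷ 0.71925 ≈ 28.9 kPa.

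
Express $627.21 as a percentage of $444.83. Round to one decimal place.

$627.21 ÷ $444.83 ≈ 141.0%.

141.0%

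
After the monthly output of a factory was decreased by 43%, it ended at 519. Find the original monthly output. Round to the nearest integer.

911

The overall multiplier applied was 0.57.
So the original monthly output was 519 ÷ 0.57 ≈ 911.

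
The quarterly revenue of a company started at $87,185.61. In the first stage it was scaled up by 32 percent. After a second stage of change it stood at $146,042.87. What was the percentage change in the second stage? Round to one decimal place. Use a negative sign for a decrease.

After the first stage: $87,185.61 × 1.32 = $115085.0052.
Second-stage multiplier: $146,042.87 ÷ $115085.0052 ≈ 1.269.
That is a change of 26.9%.

26.9%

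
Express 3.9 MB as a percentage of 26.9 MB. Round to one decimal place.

3.9 MB ÷ 26.9 MB ≈ 14.5%.

14.5%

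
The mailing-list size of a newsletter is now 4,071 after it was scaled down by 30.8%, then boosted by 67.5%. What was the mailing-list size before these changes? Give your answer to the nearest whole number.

The overall multiplier applied was 0.692 × 1.675 = 1.1591.
So the original mailing-list size was 4,071 ÷ 1.1591 ≈ 3,512.

3,512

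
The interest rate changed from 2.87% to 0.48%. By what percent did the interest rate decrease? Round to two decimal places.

The change is 0.48 − 2.87 = -2.39 percentage points.
Relative to the original 2.87%, that is -2.39 ÷ 2.87 ≈ -83.28%.
So the interest rate fell by 83.28%.

83.28%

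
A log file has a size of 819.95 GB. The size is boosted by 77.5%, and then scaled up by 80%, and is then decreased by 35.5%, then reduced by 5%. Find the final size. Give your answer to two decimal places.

Apply the 77.5% increase: 819.95 × 1.775 = 1455.41125.
Apply the 80% increase: 1455.41125 × 1.8 = 2619.74025.
Apply the 35.5% decrease: 2619.74025 × 0.645 = 1689.73246125.
Apply the 5% decrease: 1689.73246125 × 0.95 = 1605.2458381875 ≈ 1605.25.

1605.25 GB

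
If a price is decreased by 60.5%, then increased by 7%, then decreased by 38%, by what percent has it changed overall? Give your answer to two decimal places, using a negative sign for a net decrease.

The combined multiplier is 0.395 × 1.07 × 0.62 = 0.262043.
That corresponds to a decrease of 73.80%.

-73.80%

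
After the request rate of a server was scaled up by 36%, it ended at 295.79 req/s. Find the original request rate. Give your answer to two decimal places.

217.49 req/s

The overall multiplier applied was 1.36.
So the original request rate was 295.79 ÷ 1.36 ≈ 217.49 req/s.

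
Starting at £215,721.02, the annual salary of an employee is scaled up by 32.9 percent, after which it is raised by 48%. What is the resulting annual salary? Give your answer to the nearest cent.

32.9% increase: £215,721.02 × 1.329 = £286693.23558.
After the 48% increase: £286693.23558 × 1.48 = £424305.9886584 ≈ £424,305.99.

£424,305.99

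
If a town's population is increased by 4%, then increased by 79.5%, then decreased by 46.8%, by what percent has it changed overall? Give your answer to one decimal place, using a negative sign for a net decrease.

-0.7%

The combined multiplier is 1.04 × 1.795 × 0.532 = 0.9931376.
That corresponds to a decrease of 0.7%.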